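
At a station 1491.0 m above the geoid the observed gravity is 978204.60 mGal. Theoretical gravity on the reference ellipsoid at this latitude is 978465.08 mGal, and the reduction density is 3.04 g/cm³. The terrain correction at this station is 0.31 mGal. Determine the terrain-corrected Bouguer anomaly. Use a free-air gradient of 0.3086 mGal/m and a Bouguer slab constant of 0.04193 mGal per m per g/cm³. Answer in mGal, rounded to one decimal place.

Free-air correction = 0.3086 × 1491.0 = 460.12 mGal
Free-air anomaly = 978204.60 − 978465.08 + (460.12) = 199.64 mGal
Bouguer slab correction = 0.04193 × 3.04 × 1491.0 = 190.05 mGal
Simple Bouguer anomaly = 199.64 − (190.05) = 9.59 mGal
Complete Bouguer anomaly = 9.59 + 0.31 = 9.90 mGal

9.9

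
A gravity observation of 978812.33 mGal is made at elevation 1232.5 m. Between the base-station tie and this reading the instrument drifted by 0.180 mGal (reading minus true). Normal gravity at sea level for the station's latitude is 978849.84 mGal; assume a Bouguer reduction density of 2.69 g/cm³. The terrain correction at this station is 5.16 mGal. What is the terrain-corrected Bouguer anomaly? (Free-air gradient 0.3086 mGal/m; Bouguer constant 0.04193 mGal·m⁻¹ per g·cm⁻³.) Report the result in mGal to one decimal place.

208.8

Drift-corrected reading = 978812.33 − (0.180) = 978812.150 mGal
Free-air correction = 0.3086 × 1232.5 = 380.35 mGal
Free-air anomaly = 978812.150 − 978849.84 + (380.35) = 342.660 mGal
Bouguer slab correction = 0.04193 × 2.69 × 1232.5 = 139.02 mGal
Simple Bouguer anomaly = 342.660 − (139.02) = 203.640 mGal
Complete Bouguer anomaly = 203.640 + 5.16 = 208.800 mGal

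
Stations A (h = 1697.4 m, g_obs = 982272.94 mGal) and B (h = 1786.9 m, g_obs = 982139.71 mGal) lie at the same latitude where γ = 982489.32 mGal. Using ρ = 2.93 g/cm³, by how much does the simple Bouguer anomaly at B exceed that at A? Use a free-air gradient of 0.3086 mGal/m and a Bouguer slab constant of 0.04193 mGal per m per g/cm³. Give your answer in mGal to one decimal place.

-116.6

Δg_SB(A) = 982272.94 − 982489.32 + 0.3086×1697.4 − 0.04193×2.93×1697.4 = 98.90 mGal
Δg_SB(B) = 982139.71 − 982489.32 + 0.3086×1786.9 − 0.04193×2.93×1786.9 = -17.70 mGal
Difference = -17.70 − (98.90) = -116.60 mGal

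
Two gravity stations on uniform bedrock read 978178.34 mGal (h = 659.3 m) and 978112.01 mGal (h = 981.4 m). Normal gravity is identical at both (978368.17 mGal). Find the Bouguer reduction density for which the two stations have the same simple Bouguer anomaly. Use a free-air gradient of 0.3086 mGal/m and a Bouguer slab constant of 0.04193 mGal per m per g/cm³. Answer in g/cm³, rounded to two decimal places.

Δg_obs = 978112.01 − 978178.34 = -66.33 mGal over Δh = 981.4 − 659.3 = 322.1 m
Equal Bouguer anomalies ⇒ Δg_obs + (0.3086 − 0.04193ρ)·Δh = 0
0.3086 − 0.04193ρ = −Δg_obs/Δh = 0.20593
ρ = (0.3086 − 0.20593) / 0.04193 = 2.45 g/cm³

2.45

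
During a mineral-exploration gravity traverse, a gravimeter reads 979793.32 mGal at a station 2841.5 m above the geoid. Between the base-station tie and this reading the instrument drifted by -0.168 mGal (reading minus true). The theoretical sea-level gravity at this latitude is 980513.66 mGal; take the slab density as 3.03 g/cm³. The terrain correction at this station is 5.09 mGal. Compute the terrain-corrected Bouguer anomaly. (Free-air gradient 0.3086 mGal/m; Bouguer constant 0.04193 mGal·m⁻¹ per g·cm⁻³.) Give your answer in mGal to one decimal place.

Drift-corrected reading = 979793.32 − (-0.168) = 979793.488 mGal
Free-air correction = 0.3086 × 2841.5 = 876.89 mGal
Free-air anomaly = 979793.488 − 980513.66 + (876.89) = 156.718 mGal
Bouguer slab correction = 0.04193 × 3.03 × 2841.5 = 361.01 mGal
Simple Bouguer anomaly = 156.718 − (361.01) = -204.292 mGal
Complete Bouguer anomaly = -204.292 + 5.09 = -199.202 mGal

-199.2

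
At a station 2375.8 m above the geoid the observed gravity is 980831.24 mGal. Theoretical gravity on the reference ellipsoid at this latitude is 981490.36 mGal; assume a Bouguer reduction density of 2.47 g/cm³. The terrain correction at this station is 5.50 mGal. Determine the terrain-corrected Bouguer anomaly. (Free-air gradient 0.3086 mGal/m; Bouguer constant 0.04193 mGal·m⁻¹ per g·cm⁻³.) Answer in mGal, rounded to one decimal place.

Free-air correction = 0.3086 × 2375.8 = 733.17 mGal
Free-air anomaly = 980831.24 − 981490.36 + (733.17) = 74.05 mGal
Bouguer slab correction = 0.04193 × 2.47 × 2375.8 = 246.05 mGal
Simple Bouguer anomaly = 74.05 − (246.05) = -172.00 mGal
Complete Bouguer anomaly = -172.00 + 5.50 = -166.50 mGal

-166.5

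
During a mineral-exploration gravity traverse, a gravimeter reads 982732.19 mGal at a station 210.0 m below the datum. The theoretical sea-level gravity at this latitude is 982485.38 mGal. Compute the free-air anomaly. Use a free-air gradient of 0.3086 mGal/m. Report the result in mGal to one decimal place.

Free-air correction = 0.3086 × -210.0 = -64.81 mGal
Free-air anomaly = 982732.19 − 982485.38 + (-64.81) = 182.00 mGal

182.0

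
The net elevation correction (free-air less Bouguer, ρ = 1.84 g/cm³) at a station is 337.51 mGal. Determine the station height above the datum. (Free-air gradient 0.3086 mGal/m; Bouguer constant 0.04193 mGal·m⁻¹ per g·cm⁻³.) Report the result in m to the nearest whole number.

1458

Combined gradient = 0.3086 − 0.04193 × 1.84 = 0.2314488 mGal/m
h = 337.51 / 0.2314488 = 1458.25 m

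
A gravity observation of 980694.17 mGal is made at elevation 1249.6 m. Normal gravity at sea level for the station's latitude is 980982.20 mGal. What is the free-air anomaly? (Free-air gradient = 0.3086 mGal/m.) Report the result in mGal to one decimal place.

97.6

Free-air correction = 0.3086 × 1249.6 = 385.63 mGal
Free-air anomaly = 980694.17 − 980982.20 + (385.63) = 97.60 mGal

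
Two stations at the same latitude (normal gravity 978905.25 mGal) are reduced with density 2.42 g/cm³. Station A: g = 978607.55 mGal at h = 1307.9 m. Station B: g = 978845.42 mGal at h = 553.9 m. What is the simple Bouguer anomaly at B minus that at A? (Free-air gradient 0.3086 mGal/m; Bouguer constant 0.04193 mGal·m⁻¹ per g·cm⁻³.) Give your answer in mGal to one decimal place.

Δg_SB(A) = 978607.55 − 978905.25 + 0.3086×1307.9 − 0.04193×2.42×1307.9 = -26.80 mGal
Δg_SB(B) = 978845.42 − 978905.25 + 0.3086×553.9 − 0.04193×2.42×553.9 = 54.90 mGal
Difference = 54.90 − (-26.80) = 81.70 mGal

81.7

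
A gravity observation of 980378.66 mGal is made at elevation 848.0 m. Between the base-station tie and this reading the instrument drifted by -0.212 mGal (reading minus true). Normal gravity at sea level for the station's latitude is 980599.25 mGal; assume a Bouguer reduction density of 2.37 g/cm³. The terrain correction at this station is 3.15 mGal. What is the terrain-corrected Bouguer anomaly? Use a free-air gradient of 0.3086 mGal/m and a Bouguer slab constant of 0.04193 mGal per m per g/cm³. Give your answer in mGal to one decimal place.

-39.8

Drift-corrected reading = 980378.66 − (-0.212) = 980378.872 mGal
Free-air correction = 0.3086 × 848.0 = 261.69 mGal
Free-air anomaly = 980378.872 − 980599.25 + (261.69) = 41.312 mGal
Bouguer slab correction = 0.04193 × 2.37 × 848.0 = 84.27 mGal
Simple Bouguer anomaly = 41.312 − (84.27) = -42.958 mGal
Complete Bouguer anomaly = -42.958 + 3.15 = -39.808 mGal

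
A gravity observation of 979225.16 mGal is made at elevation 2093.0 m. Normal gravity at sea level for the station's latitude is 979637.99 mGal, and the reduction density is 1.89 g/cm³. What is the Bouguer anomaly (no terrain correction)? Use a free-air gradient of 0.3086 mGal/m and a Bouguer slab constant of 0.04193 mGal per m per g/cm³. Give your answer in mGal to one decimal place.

Free-air correction = 0.3086 × 2093.0 = 645.90 mGal
Free-air anomaly = 979225.16 − 979637.99 + (645.90) = 233.07 mGal
Bouguer slab correction = 0.04193 × 1.89 × 2093.0 = 165.87 mGal
Simple Bouguer anomaly = 233.07 − (165.87) = 67.20 mGal

67.2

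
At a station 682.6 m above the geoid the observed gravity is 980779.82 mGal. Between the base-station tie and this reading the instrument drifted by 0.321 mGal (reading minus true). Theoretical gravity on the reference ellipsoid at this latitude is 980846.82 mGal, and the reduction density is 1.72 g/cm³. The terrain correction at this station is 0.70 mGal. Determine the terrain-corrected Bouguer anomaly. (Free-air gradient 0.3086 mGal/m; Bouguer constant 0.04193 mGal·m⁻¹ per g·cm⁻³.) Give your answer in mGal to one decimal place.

94.8

Drift-corrected reading = 980779.82 − (0.321) = 980779.499 mGal
Free-air correction = 0.3086 × 682.6 = 210.65 mGal
Free-air anomaly = 980779.499 − 980846.82 + (210.65) = 143.329 mGal
Bouguer slab correction = 0.04193 × 1.72 × 682.6 = 49.23 mGal
Simple Bouguer anomaly = 143.329 − (49.23) = 94.099 mGal
Complete Bouguer anomaly = 94.099 + 0.70 = 94.799 mGal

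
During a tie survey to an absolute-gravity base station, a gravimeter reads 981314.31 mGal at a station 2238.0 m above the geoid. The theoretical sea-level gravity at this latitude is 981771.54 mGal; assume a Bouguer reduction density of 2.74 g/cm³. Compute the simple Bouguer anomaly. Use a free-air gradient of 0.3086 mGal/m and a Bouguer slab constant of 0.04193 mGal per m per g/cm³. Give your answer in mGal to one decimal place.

Free-air correction = 0.3086 × 2238.0 = 690.65 mGal
Free-air anomaly = 981314.31 − 981771.54 + (690.65) = 233.42 mGal
Bouguer slab correction = 0.04193 × 2.74 × 2238.0 = 257.12 mGal
Simple Bouguer anomaly = 233.42 − (257.12) = -23.70 mGal

-23.7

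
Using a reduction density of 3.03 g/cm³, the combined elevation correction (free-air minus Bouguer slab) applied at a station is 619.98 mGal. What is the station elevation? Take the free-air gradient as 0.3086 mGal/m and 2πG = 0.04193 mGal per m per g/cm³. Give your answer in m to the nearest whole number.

3415

Combined gradient = 0.3086 − 0.04193 × 3.03 = 0.1815521 mGal/m
h = 619.98 / 0.1815521 = 3414.89 m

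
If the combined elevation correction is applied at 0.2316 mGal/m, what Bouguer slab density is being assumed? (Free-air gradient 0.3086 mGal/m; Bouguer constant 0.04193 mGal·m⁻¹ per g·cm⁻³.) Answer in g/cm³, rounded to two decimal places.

0.2316 = 0.3086 − 0.04193 × ρ
ρ = (0.3086 − 0.2316) / 0.04193 = 1.84 g/cm³

1.84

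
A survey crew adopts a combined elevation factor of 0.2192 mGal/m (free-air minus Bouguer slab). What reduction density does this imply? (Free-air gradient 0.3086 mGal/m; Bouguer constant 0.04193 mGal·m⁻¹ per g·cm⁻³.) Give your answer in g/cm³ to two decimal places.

2.13

0.2192 = 0.3086 − 0.04193 × ρ
ρ = (0.3086 − 0.2192) / 0.04193 = 2.13 g/cm³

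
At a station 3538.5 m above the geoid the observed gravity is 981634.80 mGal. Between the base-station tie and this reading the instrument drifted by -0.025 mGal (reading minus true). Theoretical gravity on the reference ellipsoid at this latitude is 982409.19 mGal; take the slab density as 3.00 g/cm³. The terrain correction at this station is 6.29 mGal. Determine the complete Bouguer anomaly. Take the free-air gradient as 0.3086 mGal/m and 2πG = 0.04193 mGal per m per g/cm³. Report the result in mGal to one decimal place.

-121.2

Drift-corrected reading = 981634.80 − (-0.025) = 981634.825 mGal
Free-air correction = 0.3086 × 3538.5 = 1091.98 mGal
Free-air anomaly = 981634.825 − 982409.19 + (1091.98) = 317.615 mGal
Bouguer slab correction = 0.04193 × 3.00 × 3538.5 = 445.11 mGal
Simple Bouguer anomaly = 317.615 − (445.11) = -127.495 mGal
Complete Bouguer anomaly = -127.495 + 6.29 = -121.205 mGal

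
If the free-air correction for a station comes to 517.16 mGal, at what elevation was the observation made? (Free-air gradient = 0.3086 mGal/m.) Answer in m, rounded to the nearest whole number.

1676

h = 517.16 / 0.3086 = 1675.83 m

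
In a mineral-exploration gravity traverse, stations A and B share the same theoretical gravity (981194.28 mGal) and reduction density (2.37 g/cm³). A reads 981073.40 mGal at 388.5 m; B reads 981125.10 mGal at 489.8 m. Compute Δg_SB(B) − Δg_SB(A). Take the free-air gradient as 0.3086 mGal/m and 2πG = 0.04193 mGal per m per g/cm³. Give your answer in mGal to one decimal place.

72.9

Δg_SB(A) = 981073.40 − 981194.28 + 0.3086×388.5 − 0.04193×2.37×388.5 = -39.60 mGal
Δg_SB(B) = 981125.10 − 981194.28 + 0.3086×489.8 − 0.04193×2.37×489.8 = 33.30 mGal
Difference = 33.30 − (-39.60) = 72.90 mGal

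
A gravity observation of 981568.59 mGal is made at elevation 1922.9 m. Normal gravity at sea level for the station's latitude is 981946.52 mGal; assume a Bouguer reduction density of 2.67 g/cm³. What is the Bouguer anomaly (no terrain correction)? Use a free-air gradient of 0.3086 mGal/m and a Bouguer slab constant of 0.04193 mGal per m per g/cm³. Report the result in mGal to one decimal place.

Free-air correction = 0.3086 × 1922.9 = 593.41 mGal
Free-air anomaly = 981568.59 − 981946.52 + (593.41) = 215.48 mGal
Bouguer slab correction = 0.04193 × 2.67 × 1922.9 = 215.27 mGal
Simple Bouguer anomaly = 215.48 − (215.27) = 0.21 mGal

0.2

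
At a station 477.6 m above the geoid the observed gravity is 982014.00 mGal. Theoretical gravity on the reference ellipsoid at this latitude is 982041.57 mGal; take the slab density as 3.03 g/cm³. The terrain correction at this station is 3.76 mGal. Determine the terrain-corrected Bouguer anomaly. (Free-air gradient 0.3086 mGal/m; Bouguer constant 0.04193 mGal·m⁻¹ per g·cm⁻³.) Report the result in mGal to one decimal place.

Free-air correction = 0.3086 × 477.6 = 147.39 mGal
Free-air anomaly = 982014.00 − 982041.57 + (147.39) = 119.82 mGal
Bouguer slab correction = 0.04193 × 3.03 × 477.6 = 60.68 mGal
Simple Bouguer anomaly = 119.82 − (60.68) = 59.14 mGal
Complete Bouguer anomaly = 59.14 + 3.76 = 62.90 mGal

62.9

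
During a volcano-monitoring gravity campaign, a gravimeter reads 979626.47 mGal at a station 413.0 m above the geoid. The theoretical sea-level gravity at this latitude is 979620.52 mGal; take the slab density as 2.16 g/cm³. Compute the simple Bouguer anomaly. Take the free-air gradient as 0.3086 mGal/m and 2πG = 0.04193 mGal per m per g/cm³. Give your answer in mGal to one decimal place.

96.0

Free-air correction = 0.3086 × 413.0 = 127.45 mGal
Free-air anomaly = 979626.47 − 979620.52 + (127.45) = 133.40 mGal
Bouguer slab correction = 0.04193 × 2.16 × 413.0 = 37.40 mGal
Simple Bouguer anomaly = 133.40 − (37.40) = 96.00 mGal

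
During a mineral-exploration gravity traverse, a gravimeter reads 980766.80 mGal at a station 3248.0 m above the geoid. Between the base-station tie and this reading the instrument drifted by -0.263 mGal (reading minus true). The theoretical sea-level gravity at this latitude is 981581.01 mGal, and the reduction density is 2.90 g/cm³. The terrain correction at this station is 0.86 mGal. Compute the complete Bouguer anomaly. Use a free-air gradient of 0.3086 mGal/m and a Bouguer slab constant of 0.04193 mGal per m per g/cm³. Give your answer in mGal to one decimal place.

Drift-corrected reading = 980766.80 − (-0.263) = 980767.063 mGal
Free-air correction = 0.3086 × 3248.0 = 1002.33 mGal
Free-air anomaly = 980767.063 − 981581.01 + (1002.33) = 188.383 mGal
Bouguer slab correction = 0.04193 × 2.90 × 3248.0 = 394.95 mGal
Simple Bouguer anomaly = 188.383 − (394.95) = -206.567 mGal
Complete Bouguer anomaly = -206.567 + 0.86 = -205.707 mGal

-205.7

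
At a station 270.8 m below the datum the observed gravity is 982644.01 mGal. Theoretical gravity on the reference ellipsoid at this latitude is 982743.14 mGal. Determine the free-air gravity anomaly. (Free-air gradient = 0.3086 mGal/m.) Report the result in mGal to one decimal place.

-182.7

Free-air correction = 0.3086 × -270.8 = -83.57 mGal
Free-air anomaly = 982644.01 − 982743.14 + (-83.57) = -182.70 mGal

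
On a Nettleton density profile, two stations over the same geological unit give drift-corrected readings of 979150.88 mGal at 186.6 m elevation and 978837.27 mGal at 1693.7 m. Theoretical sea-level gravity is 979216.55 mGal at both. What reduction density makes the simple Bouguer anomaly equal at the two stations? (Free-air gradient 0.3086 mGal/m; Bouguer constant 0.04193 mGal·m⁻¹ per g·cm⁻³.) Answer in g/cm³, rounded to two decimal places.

2.40

Δg_obs = 978837.27 − 979150.88 = -313.61 mGal over Δh = 1693.7 − 186.6 = 1507.1 m
Equal Bouguer anomalies ⇒ Δg_obs + (0.3086 − 0.04193ρ)·Δh = 0
0.3086 − 0.04193ρ = −Δg_obs/Δh = 0.20809
ρ = (0.3086 − 0.20809) / 0.04193 = 2.40 g/cm³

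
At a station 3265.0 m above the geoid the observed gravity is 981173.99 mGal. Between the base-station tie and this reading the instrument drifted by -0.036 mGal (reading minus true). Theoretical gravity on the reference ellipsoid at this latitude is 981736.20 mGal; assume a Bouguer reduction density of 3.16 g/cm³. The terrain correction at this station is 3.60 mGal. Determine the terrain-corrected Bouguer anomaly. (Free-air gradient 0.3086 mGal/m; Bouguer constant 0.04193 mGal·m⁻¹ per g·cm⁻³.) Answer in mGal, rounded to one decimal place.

16.4

Drift-corrected reading = 981173.99 − (-0.036) = 981174.026 mGal
Free-air correction = 0.3086 × 3265.0 = 1007.58 mGal
Free-air anomaly = 981174.026 − 981736.20 + (1007.58) = 445.406 mGal
Bouguer slab correction = 0.04193 × 3.16 × 3265.0 = 432.61 mGal
Simple Bouguer anomaly = 445.406 − (432.61) = 12.796 mGal
Complete Bouguer anomaly = 12.796 + 3.60 = 16.396 mGal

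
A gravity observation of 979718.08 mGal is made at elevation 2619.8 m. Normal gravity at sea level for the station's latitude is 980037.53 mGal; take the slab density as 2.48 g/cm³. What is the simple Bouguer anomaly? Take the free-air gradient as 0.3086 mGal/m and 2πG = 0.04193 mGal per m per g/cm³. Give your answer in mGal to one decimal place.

Free-air correction = 0.3086 × 2619.8 = 808.47 mGal
Free-air anomaly = 979718.08 − 980037.53 + (808.47) = 489.02 mGal
Bouguer slab correction = 0.04193 × 2.48 × 2619.8 = 272.42 mGal
Simple Bouguer anomaly = 489.02 − (272.42) = 216.60 mGal

216.6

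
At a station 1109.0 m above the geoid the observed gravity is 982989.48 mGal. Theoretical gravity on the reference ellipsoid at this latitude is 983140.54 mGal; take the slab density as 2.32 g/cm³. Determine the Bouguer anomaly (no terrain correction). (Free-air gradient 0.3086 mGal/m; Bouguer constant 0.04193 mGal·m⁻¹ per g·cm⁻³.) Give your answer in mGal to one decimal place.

83.3

Free-air correction = 0.3086 × 1109.0 = 342.24 mGal
Free-air anomaly = 982989.48 − 983140.54 + (342.24) = 191.18 mGal
Bouguer slab correction = 0.04193 × 2.32 × 1109.0 = 107.88 mGal
Simple Bouguer anomaly = 191.18 − (107.88) = 83.30 mGal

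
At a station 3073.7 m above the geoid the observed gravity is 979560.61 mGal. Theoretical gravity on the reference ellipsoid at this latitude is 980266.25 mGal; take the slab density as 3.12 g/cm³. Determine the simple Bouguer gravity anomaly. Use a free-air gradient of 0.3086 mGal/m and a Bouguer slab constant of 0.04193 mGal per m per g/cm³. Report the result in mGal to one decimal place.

Free-air correction = 0.3086 × 3073.7 = 948.54 mGal
Free-air anomaly = 979560.61 − 980266.25 + (948.54) = 242.90 mGal
Bouguer slab correction = 0.04193 × 3.12 × 3073.7 = 402.11 mGal
Simple Bouguer anomaly = 242.90 − (402.11) = -159.21 mGal

-159.2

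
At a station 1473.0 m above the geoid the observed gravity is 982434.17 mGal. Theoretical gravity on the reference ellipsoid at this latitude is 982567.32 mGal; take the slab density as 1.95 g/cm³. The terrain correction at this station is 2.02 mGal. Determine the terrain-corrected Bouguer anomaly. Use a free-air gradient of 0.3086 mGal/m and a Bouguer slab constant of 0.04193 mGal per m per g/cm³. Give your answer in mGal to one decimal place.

Free-air correction = 0.3086 × 1473.0 = 454.57 mGal
Free-air anomaly = 982434.17 − 982567.32 + (454.57) = 321.42 mGal
Bouguer slab correction = 0.04193 × 1.95 × 1473.0 = 120.44 mGal
Simple Bouguer anomaly = 321.42 − (120.44) = 200.98 mGal
Complete Bouguer anomaly = 200.98 + 2.02 = 203.00 mGal

203.0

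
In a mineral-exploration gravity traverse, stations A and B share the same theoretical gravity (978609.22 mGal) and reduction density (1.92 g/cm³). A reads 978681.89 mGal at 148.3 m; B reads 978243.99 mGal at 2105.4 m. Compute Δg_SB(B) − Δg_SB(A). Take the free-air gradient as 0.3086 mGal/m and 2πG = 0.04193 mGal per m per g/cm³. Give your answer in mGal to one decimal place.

Δg_SB(A) = 978681.89 − 978609.22 + 0.3086×148.3 − 0.04193×1.92×148.3 = 106.50 mGal
Δg_SB(B) = 978243.99 − 978609.22 + 0.3086×2105.4 − 0.04193×1.92×2105.4 = 115.00 mGal
Difference = 115.00 − (106.50) = 8.50 mGal

8.5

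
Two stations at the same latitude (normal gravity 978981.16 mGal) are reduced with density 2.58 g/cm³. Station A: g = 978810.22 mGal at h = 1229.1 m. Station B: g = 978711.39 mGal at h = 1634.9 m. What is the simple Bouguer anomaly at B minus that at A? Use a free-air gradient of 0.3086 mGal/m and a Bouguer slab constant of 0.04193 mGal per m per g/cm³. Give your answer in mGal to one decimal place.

-17.5

Δg_SB(A) = 978810.22 − 978981.16 + 0.3086×1229.1 − 0.04193×2.58×1229.1 = 75.40 mGal
Δg_SB(B) = 978711.39 − 978981.16 + 0.3086×1634.9 − 0.04193×2.58×1634.9 = 57.90 mGal
Difference = 57.90 − (75.40) = -17.50 mGal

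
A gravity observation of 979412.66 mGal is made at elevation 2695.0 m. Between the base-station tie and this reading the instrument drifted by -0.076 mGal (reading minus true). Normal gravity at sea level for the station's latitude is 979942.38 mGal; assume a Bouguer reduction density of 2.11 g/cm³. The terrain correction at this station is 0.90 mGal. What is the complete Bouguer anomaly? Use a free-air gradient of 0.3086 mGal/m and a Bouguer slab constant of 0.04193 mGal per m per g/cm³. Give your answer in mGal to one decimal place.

64.5

Drift-corrected reading = 979412.66 − (-0.076) = 979412.736 mGal
Free-air correction = 0.3086 × 2695.0 = 831.68 mGal
Free-air anomaly = 979412.736 − 979942.38 + (831.68) = 302.036 mGal
Bouguer slab correction = 0.04193 × 2.11 × 2695.0 = 238.43 mGal
Simple Bouguer anomaly = 302.036 − (238.43) = 63.606 mGal
Complete Bouguer anomaly = 63.606 + 0.90 = 64.506 mGal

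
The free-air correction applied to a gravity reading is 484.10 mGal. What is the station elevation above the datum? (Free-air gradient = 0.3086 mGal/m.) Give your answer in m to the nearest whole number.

1569

h = 484.10 / 0.3086 = 1568.70 m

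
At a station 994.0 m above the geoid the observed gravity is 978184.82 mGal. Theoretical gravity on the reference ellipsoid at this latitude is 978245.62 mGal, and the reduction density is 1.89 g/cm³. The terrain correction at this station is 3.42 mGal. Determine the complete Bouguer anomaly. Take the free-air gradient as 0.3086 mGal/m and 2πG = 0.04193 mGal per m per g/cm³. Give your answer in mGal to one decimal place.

170.6

Free-air correction = 0.3086 × 994.0 = 306.75 mGal
Free-air anomaly = 978184.82 − 978245.62 + (306.75) = 245.95 mGal
Bouguer slab correction = 0.04193 × 1.89 × 994.0 = 78.77 mGal
Simple Bouguer anomaly = 245.95 − (78.77) = 167.18 mGal
Complete Bouguer anomaly = 167.18 + 3.42 = 170.60 mGal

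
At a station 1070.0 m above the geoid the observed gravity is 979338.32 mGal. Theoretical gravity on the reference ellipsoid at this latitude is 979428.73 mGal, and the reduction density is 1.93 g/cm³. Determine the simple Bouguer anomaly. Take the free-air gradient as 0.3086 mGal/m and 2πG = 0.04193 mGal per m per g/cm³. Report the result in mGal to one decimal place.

153.2

Free-air correction = 0.3086 × 1070.0 = 330.20 mGal
Free-air anomaly = 979338.32 − 979428.73 + (330.20) = 239.79 mGal
Bouguer slab correction = 0.04193 × 1.93 × 1070.0 = 86.59 mGal
Simple Bouguer anomaly = 239.79 − (86.59) = 153.20 mGal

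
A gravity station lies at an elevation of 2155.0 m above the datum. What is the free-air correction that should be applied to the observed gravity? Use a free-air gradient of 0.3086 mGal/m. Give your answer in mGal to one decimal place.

665.0

Free-air correction = 0.3086 × 2155.0 = 665.0 mGal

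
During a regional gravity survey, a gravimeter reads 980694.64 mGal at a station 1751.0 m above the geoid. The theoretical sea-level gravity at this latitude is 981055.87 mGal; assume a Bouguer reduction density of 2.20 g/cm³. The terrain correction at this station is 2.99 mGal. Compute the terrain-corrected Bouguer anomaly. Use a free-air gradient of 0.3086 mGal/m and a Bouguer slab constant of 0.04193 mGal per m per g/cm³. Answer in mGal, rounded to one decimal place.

20.6

Free-air correction = 0.3086 × 1751.0 = 540.36 mGal
Free-air anomaly = 980694.64 − 981055.87 + (540.36) = 179.13 mGal
Bouguer slab correction = 0.04193 × 2.20 × 1751.0 = 161.52 mGal
Simple Bouguer anomaly = 179.13 − (161.52) = 17.61 mGal
Complete Bouguer anomaly = 17.61 + 2.99 = 20.60 mGal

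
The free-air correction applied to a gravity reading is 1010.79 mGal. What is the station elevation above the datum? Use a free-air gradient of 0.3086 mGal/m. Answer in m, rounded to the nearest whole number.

h = 1010.79 / 0.3086 = 3275.41 m

3275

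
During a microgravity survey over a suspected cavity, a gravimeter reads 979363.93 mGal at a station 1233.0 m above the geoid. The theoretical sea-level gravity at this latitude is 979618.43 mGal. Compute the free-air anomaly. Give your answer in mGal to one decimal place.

Free-air correction = 0.3086 × 1233.0 = 380.50 mGal
Free-air anomaly = 979363.93 − 979618.43 + (380.50) = 126.00 mGal

126.0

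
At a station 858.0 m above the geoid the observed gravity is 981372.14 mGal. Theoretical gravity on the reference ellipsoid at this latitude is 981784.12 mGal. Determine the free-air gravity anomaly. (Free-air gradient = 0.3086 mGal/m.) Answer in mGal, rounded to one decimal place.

-147.2

Free-air correction = 0.3086 × 858.0 = 264.78 mGal
Free-air anomaly = 981372.14 − 981784.12 + (264.78) = -147.20 mGal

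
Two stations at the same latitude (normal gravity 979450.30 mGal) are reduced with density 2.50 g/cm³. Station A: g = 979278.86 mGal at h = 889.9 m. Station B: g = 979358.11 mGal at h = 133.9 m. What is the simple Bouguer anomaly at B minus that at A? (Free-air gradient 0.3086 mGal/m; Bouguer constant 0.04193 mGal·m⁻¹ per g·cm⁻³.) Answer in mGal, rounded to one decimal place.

Δg_SB(A) = 979278.86 − 979450.30 + 0.3086×889.9 − 0.04193×2.50×889.9 = 9.90 mGal
Δg_SB(B) = 979358.11 − 979450.30 + 0.3086×133.9 − 0.04193×2.50×133.9 = -64.90 mGal
Difference = -64.90 − (9.90) = -74.80 mGal

-74.8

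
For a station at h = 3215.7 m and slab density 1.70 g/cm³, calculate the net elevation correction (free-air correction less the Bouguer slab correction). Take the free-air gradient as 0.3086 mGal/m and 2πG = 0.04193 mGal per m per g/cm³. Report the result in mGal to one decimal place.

763.1

Combined gradient = 0.3086 − 0.04193 × 1.70 = 0.2373190 mGal/m
Combined elevation correction = 0.2373190 × 3215.7 = 763.1 mGal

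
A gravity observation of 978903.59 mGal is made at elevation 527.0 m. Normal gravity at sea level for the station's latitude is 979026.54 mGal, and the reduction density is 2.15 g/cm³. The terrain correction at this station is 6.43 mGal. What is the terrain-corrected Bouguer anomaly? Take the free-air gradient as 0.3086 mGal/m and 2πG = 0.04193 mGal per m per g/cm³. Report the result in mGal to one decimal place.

-1.4

Free-air correction = 0.3086 × 527.0 = 162.63 mGal
Free-air anomaly = 978903.59 − 979026.54 + (162.63) = 39.68 mGal
Bouguer slab correction = 0.04193 × 2.15 × 527.0 = 47.51 mGal
Simple Bouguer anomaly = 39.68 − (47.51) = -7.83 mGal
Complete Bouguer anomaly = -7.83 + 6.43 = -1.40 mGal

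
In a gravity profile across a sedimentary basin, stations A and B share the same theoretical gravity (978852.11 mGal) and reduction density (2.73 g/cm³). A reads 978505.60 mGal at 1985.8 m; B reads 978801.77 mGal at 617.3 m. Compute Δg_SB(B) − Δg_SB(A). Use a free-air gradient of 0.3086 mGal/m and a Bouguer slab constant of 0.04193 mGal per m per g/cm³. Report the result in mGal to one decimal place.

30.5

Δg_SB(A) = 978505.60 − 978852.11 + 0.3086×1985.8 − 0.04193×2.73×1985.8 = 39.00 mGal
Δg_SB(B) = 978801.77 − 978852.11 + 0.3086×617.3 − 0.04193×2.73×617.3 = 69.50 mGal
Difference = 69.50 − (39.00) = 30.50 mGal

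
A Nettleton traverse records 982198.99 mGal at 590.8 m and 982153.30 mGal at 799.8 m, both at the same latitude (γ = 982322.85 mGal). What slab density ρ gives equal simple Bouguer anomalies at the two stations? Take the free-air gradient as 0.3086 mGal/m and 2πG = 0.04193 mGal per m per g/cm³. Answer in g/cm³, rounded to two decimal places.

2.15

Δg_obs = 982153.30 − 982198.99 = -45.69 mGal over Δh = 799.8 − 590.8 = 209.0 m
Equal Bouguer anomalies ⇒ Δg_obs + (0.3086 − 0.04193ρ)·Δh = 0
0.3086 − 0.04193ρ = −Δg_obs/Δh = 0.21861
ρ = (0.3086 − 0.21861) / 0.04193 = 2.15 g/cm³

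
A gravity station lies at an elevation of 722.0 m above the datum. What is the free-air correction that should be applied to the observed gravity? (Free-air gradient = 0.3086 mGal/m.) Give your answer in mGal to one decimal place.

Free-air correction = 0.3086 × 722.0 = 222.8 mGal

222.8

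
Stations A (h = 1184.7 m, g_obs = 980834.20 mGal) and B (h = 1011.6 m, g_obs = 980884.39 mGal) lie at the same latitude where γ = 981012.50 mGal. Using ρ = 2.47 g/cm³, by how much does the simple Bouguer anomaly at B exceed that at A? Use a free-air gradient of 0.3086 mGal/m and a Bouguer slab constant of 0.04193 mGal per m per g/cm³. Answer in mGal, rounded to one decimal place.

14.7

Δg_SB(A) = 980834.20 − 981012.50 + 0.3086×1184.7 − 0.04193×2.47×1184.7 = 64.60 mGal
Δg_SB(B) = 980884.39 − 981012.50 + 0.3086×1011.6 − 0.04193×2.47×1011.6 = 79.30 mGal
Difference = 79.30 − (64.60) = 14.70 mGal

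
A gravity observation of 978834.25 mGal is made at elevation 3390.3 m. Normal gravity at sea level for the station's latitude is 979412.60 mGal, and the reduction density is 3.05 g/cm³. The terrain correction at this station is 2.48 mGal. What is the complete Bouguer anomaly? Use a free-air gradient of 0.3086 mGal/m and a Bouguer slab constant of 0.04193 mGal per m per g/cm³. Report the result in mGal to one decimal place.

36.8

Free-air correction = 0.3086 × 3390.3 = 1046.25 mGal
Free-air anomaly = 978834.25 − 979412.60 + (1046.25) = 467.90 mGal
Bouguer slab correction = 0.04193 × 3.05 × 3390.3 = 433.57 mGal
Simple Bouguer anomaly = 467.90 − (433.57) = 34.33 mGal
Complete Bouguer anomaly = 34.33 + 2.48 = 36.81 mGal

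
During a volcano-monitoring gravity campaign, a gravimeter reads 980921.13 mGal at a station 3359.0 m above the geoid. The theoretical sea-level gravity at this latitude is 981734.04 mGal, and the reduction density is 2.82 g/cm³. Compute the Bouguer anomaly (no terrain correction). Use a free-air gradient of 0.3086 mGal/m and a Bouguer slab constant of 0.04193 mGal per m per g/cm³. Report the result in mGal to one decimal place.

-173.5

Free-air correction = 0.3086 × 3359.0 = 1036.59 mGal
Free-air anomaly = 980921.13 − 981734.04 + (1036.59) = 223.68 mGal
Bouguer slab correction = 0.04193 × 2.82 × 3359.0 = 397.18 mGal
Simple Bouguer anomaly = 223.68 − (397.18) = -173.50 mGal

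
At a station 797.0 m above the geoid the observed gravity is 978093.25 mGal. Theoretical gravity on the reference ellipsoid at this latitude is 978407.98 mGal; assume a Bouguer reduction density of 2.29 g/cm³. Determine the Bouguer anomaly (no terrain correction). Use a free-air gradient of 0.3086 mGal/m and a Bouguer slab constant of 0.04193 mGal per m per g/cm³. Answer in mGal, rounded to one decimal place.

-145.3

Free-air correction = 0.3086 × 797.0 = 245.95 mGal
Free-air anomaly = 978093.25 − 978407.98 + (245.95) = -68.78 mGal
Bouguer slab correction = 0.04193 × 2.29 × 797.0 = 76.53 mGal
Simple Bouguer anomaly = -68.78 − (76.53) = -145.31 mGal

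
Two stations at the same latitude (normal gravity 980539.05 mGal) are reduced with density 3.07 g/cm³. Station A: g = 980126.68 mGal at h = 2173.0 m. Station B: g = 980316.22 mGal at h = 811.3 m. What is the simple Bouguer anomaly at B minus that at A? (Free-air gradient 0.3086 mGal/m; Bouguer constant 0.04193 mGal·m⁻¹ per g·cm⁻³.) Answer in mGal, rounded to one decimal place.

-55.4

Δg_SB(A) = 980126.68 − 980539.05 + 0.3086×2173.0 − 0.04193×3.07×2173.0 = -21.50 mGal
Δg_SB(B) = 980316.22 − 980539.05 + 0.3086×811.3 − 0.04193×3.07×811.3 = -76.90 mGal
Difference = -76.90 − (-21.50) = -55.40 mGal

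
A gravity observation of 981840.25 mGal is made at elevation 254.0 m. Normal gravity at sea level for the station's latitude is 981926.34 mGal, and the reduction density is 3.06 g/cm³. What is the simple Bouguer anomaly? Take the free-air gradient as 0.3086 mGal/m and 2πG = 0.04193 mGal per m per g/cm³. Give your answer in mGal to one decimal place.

-40.3

Free-air correction = 0.3086 × 254.0 = 78.38 mGal
Free-air anomaly = 981840.25 − 981926.34 + (78.38) = -7.71 mGal
Bouguer slab correction = 0.04193 × 3.06 × 254.0 = 32.59 mGal
Simple Bouguer anomaly = -7.71 − (32.59) = -40.30 mGal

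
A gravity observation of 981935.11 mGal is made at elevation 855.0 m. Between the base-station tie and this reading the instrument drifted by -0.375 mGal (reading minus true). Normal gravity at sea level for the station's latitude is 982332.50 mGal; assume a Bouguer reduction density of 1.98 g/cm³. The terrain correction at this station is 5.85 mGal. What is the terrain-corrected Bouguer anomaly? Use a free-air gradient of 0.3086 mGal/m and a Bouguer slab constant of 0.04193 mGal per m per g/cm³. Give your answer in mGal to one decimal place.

-198.3

Drift-corrected reading = 981935.11 − (-0.375) = 981935.485 mGal
Free-air correction = 0.3086 × 855.0 = 263.85 mGal
Free-air anomaly = 981935.485 − 982332.50 + (263.85) = -133.165 mGal
Bouguer slab correction = 0.04193 × 1.98 × 855.0 = 70.98 mGal
Simple Bouguer anomaly = -133.165 − (70.98) = -204.145 mGal
Complete Bouguer anomaly = -204.145 + 5.85 = -198.295 mGal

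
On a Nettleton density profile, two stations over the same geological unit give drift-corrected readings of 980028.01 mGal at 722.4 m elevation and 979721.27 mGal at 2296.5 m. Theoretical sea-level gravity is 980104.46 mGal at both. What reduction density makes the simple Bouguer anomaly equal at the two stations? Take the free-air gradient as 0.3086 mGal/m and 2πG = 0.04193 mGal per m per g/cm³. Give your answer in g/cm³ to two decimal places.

2.71

Δg_obs = 979721.27 − 980028.01 = -306.74 mGal over Δh = 2296.5 − 722.4 = 1574.1 m
Equal Bouguer anomalies ⇒ Δg_obs + (0.3086 − 0.04193ρ)·Δh = 0
0.3086 − 0.04193ρ = −Δg_obs/Δh = 0.19487
ρ = (0.3086 − 0.19487) / 0.04193 = 2.71 g/cm³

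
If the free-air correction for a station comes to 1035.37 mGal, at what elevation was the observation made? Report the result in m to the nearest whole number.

3355

h = 1035.37 / 0.3086 = 3355.06 m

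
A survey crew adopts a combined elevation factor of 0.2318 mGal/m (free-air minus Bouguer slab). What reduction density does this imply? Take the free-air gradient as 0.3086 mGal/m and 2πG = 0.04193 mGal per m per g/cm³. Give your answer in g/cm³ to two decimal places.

0.2318 = 0.3086 − 0.04193 × ρ
ρ = (0.3086 − 0.2318) / 0.04193 = 1.83 g/cm³

1.83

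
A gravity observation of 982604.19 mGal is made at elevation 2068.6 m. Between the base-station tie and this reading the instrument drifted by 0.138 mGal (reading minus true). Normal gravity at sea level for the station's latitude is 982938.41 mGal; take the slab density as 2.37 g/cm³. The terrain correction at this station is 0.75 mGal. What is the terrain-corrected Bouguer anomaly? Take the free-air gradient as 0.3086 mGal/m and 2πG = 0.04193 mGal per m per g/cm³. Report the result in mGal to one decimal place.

99.2

Drift-corrected reading = 982604.19 − (0.138) = 982604.052 mGal
Free-air correction = 0.3086 × 2068.6 = 638.37 mGal
Free-air anomaly = 982604.052 − 982938.41 + (638.37) = 304.012 mGal
Bouguer slab correction = 0.04193 × 2.37 × 2068.6 = 205.57 mGal
Simple Bouguer anomaly = 304.012 − (205.57) = 98.442 mGal
Complete Bouguer anomaly = 98.442 + 0.75 = 99.192 mGal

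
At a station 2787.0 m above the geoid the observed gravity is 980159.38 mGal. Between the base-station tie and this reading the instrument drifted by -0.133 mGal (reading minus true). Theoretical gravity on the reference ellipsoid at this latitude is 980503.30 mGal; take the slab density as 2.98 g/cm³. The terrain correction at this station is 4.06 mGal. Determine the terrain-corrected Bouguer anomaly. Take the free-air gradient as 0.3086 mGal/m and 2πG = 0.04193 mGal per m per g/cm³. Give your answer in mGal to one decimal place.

Drift-corrected reading = 980159.38 − (-0.133) = 980159.513 mGal
Free-air correction = 0.3086 × 2787.0 = 860.07 mGal
Free-air anomaly = 980159.513 − 980503.30 + (860.07) = 516.283 mGal
Bouguer slab correction = 0.04193 × 2.98 × 2787.0 = 348.24 mGal
Simple Bouguer anomaly = 516.283 − (348.24) = 168.043 mGal
Complete Bouguer anomaly = 168.043 + 4.06 = 172.103 mGal

172.1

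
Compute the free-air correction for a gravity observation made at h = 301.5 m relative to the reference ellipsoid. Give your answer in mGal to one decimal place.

93.0

Free-air correction = 0.3086 × 301.5 = 93.0 mGal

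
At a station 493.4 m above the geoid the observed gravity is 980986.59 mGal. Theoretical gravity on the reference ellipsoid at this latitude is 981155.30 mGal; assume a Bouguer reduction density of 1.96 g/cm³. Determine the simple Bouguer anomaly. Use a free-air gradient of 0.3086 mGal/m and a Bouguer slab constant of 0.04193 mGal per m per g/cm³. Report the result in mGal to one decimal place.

Free-air correction = 0.3086 × 493.4 = 152.26 mGal
Free-air anomaly = 980986.59 − 981155.30 + (152.26) = -16.45 mGal
Bouguer slab correction = 0.04193 × 1.96 × 493.4 = 40.55 mGal
Simple Bouguer anomaly = -16.45 − (40.55) = -57.00 mGal

-57.0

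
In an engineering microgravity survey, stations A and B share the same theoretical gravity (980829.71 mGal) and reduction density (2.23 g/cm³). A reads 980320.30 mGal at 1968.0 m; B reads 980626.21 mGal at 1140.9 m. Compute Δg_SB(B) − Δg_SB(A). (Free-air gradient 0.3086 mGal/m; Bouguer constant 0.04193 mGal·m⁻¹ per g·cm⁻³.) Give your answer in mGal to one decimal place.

Δg_SB(A) = 980320.30 − 980829.71 + 0.3086×1968.0 − 0.04193×2.23×1968.0 = -86.10 mGal
Δg_SB(B) = 980626.21 − 980829.71 + 0.3086×1140.9 − 0.04193×2.23×1140.9 = 41.90 mGal
Difference = 41.90 − (-86.10) = 128.00 mGal

128.0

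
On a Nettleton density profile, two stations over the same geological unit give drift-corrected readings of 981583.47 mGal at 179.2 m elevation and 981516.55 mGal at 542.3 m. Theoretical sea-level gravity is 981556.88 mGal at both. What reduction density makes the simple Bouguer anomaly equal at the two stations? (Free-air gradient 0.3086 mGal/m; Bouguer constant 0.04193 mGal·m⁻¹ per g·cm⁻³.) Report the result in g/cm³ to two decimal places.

Δg_obs = 981516.55 − 981583.47 = -66.92 mGal over Δh = 542.3 − 179.2 = 363.1 m
Equal Bouguer anomalies ⇒ Δg_obs + (0.3086 − 0.04193ρ)·Δh = 0
0.3086 − 0.04193ρ = −Δg_obs/Δh = 0.18430
ρ = (0.3086 − 0.18430) / 0.04193 = 2.96 g/cm³

2.96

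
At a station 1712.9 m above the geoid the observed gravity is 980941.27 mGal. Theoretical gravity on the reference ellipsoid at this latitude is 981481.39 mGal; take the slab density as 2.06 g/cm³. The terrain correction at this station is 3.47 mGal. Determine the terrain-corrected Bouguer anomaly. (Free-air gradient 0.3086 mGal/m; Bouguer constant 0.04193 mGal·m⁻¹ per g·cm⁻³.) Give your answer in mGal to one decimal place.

Free-air correction = 0.3086 × 1712.9 = 528.60 mGal
Free-air anomaly = 980941.27 − 981481.39 + (528.60) = -11.52 mGal
Bouguer slab correction = 0.04193 × 2.06 × 1712.9 = 147.95 mGal
Simple Bouguer anomaly = -11.52 − (147.95) = -159.47 mGal
Complete Bouguer anomaly = -159.47 + 3.47 = -156.00 mGal

-156.0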